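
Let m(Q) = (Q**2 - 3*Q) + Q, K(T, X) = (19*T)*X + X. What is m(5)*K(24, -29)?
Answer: -198795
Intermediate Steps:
K(T, X) = X + 19*T*X (K(T, X) = 19*T*X + X = X + 19*T*X)
m(Q) = Q**2 - 2*Q
m(5)*K(24, -29) = (5*(-2 + 5))*(-29*(1 + 19*24)) = (5*3)*(-29*(1 + 456)) = 15*(-29*457) = 15*(-13253) = -198795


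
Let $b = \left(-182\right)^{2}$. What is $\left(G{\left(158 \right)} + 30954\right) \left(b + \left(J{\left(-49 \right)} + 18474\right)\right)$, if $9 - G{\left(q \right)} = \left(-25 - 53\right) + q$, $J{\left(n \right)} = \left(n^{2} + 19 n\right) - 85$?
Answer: $1636273989$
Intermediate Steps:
$J{\left(n \right)} = -85 + n^{2} + 19 n$
$G{\left(q \right)} = 87 - q$ ($G{\left(q \right)} = 9 - \left(\left(-25 - 53\right) + q\right) = 9 - \left(-78 + q\right) = 87 - q$)
$b = 33124$
$\left(G{\left(158 \right)} + 30954\right) \left(b + \left(J{\left(-49 \right)} + 18474\right)\right) = \left(\left(87 - 158\right) + 30954\right) \left(33124 + \left(\left(-85 + \left(-49\right)^{2} + 19 \left(-49\right)\right) + 18474\right)\right) = \left(\left(87 - 158\right) + 30954\right) \left(33124 + \left(\left(-85 + 2401 - 931\right) + 18474\right)\right) = \left(-71 + 30954\right) \left(33124 + \left(1385 + 18474\right)\right) = 30883 \left(33124 + 19859\right) = 30883 \cdot 52983 = 1636273989$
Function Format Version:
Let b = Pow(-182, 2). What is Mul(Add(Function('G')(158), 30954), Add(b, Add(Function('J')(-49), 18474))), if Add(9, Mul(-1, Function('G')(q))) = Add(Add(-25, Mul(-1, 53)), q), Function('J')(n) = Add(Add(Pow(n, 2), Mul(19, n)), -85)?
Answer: 1636273989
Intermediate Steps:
Function('J')(n) = Add(-85, Pow(n, 2), Mul(19, n))
Function('G')(q) = Add(87, Mul(-1, q)) (Function('G')(q) = Add(9, Mul(-1, Add(Add(-25, Mul(-1, 53)), q))) = Add(9, Mul(-1, Add(Add(-25, -53), q))) = Add(9, Mul(-1, Add(-78, q))) = Add(9, Add(78, Mul(-1, q))) = Add(87, Mul(-1, q)))
b = 33124
Mul(Add(Function('G')(158), 30954), Add(b, Add(Function('J')(-49), 18474))) = Mul(Add(Add(87, Mul(-1, 158)), 30954), Add(33124, Add(Add(-85, Pow(-49, 2), Mul(19, -49)), 18474))) = Mul(Add(Add(87, -158), 30954), Add(33124, Add(Add(-85, 2401, -931), 18474))) = Mul(Add(-71, 30954), Add(33124, Add(1385, 18474))) = Mul(30883, Add(33124, 19859)) = Mul(30883, 52983) = 1636273989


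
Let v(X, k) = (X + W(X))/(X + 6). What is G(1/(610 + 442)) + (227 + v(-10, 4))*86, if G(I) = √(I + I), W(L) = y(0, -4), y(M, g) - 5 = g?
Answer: 39431/2 + √526/526 ≈ 19716.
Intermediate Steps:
y(M, g) = 5 + g
W(L) = 1 (W(L) = 5 - 4 = 1)
v(X, k) = (1 + X)/(6 + X) (v(X, k) = (X + 1)/(X + 6) = (1 + X)/(6 + X))
G(I) = √2*√I (G(I) = √(2*I) = √2*√I)
G(1/(610 + 442)) + (227 + v(-10, 4))*86 = √2*√(1/(610 + 442)) + (227 + (1 - 10)/(6 - 10))*86 = √2*√(1/1052) + (227 - 9/(-4))*86 = √2*√(1/1052) + (227 - ¼*(-9))*86 = √2*(√263/526) + (227 + 9/4)*86 = √526/526 + (917/4)*86 = √526/526 + 39431/2 = 39431/2 + √526/526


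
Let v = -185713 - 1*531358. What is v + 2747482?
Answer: 2030411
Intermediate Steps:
v = -717071 (v = -185713 - 531358 = -717071)
v + 2747482 = -717071 + 2747482 = 2030411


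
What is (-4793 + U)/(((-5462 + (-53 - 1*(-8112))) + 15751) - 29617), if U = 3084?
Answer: 1709/11269 ≈ 0.15165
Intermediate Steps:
(-4793 + U)/(((-5462 + (-53 - 1*(-8112))) + 15751) - 29617) = (-4793 + 3084)/(((-5462 + (-53 - 1*(-8112))) + 15751) - 29617) = -1709/(((-5462 + (-53 + 8112)) + 15751) - 29617) = -1709/(((-5462 + 8059) + 15751) - 29617) = -1709/((2597 + 15751) - 29617) = -1709/(18348 - 29617) = -1709/(-11269) = -1709*(-1/11269) = 1709/11269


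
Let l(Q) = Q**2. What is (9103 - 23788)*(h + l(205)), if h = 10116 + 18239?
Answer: -1033530300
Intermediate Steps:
h = 28355
(9103 - 23788)*(h + l(205)) = (9103 - 23788)*(28355 + 205**2) = -14685*(28355 + 42025) = -14685*70380 = -1033530300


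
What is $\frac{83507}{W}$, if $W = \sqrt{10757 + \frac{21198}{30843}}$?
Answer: $\frac{83507 \sqrt{1137076369023}}{110599783} \approx 805.13$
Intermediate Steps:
$W = \frac{\sqrt{1137076369023}}{10281}$ ($W = \sqrt{10757 + 21198 \cdot \frac{1}{30843}} = \sqrt{10757 + \frac{7066}{10281}} = \sqrt{\frac{110599783}{10281}} = \frac{\sqrt{1137076369023}}{10281} \approx 103.72$)
$\frac{83507}{W} = \frac{83507}{\frac{1}{10281} \sqrt{1137076369023}} = 83507 \frac{\sqrt{1137076369023}}{110599783} = \frac{83507 \sqrt{1137076369023}}{110599783}$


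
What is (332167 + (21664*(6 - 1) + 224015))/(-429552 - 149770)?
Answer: -332251/289661 ≈ -1.1470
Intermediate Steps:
(332167 + (21664*(6 - 1) + 224015))/(-429552 - 149770) = (332167 + (21664*5 + 224015))/(-579322) = (332167 + (108320 + 224015))*(-1/579322) = (332167 + 332335)*(-1/579322) = 664502*(-1/579322) = -332251/289661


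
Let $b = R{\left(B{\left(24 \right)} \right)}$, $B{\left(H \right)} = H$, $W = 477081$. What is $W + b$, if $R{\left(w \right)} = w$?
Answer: $477105$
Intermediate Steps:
$b = 24$
$W + b = 477081 + 24 = 477105$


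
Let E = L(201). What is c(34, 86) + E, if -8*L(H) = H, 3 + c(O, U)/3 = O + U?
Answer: 2607/8 ≈ 325.88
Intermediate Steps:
c(O, U) = -9 + 3*O + 3*U (c(O, U) = -9 + 3*(O + U) = -9 + (3*O + 3*U) = -9 + 3*O + 3*U)
L(H) = -H/8
E = -201/8 (E = -⅛*201 = -201/8 ≈ -25.125)
c(34, 86) + E = (-9 + 3*34 + 3*86) - 201/8 = (-9 + 102 + 258) - 201/8 = 351 - 201/8 = 2607/8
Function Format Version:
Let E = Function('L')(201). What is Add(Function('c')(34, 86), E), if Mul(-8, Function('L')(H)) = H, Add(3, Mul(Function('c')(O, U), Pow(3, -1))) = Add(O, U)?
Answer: Rational(2607, 8) ≈ 325.88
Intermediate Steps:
Function('c')(O, U) = Add(-9, Mul(3, O), Mul(3, U)) (Function('c')(O, U) = Add(-9, Mul(3, Add(O, U))) = Add(-9, Add(Mul(3, O), Mul(3, U))) = Add(-9, Mul(3, O), Mul(3, U)))
Function('L')(H) = Mul(Rational(-1, 8), H)
E = Rational(-201, 8) (E = Mul(Rational(-1, 8), 201) = Rational(-201, 8) ≈ -25.125)
Add(Function('c')(34, 86), E) = Add(Add(-9, Mul(3, 34), Mul(3, 86)), Rational(-201, 8)) = Add(Add(-9, 102, 258), Rational(-201, 8)) = Add(351, Rational(-201, 8)) = Rational(2607, 8)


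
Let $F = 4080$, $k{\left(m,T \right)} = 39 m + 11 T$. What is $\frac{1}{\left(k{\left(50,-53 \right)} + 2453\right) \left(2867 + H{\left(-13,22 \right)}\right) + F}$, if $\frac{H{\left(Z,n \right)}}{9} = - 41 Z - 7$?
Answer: $\frac{1}{29039900} \approx 3.4435 \cdot 10^{-8}$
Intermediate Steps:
$k{\left(m,T \right)} = 11 T + 39 m$
$H{\left(Z,n \right)} = -63 - 369 Z$ ($H{\left(Z,n \right)} = 9 \left(- 41 Z - 7\right) = 9 \left(-7 - 41 Z\right) = -63 - 369 Z$)
$\frac{1}{\left(k{\left(50,-53 \right)} + 2453\right) \left(2867 + H{\left(-13,22 \right)}\right) + F} = \frac{1}{\left(\left(11 \left(-53\right) + 39 \cdot 50\right) + 2453\right) \left(2867 - -4734\right) + 4080} = \frac{1}{\left(\left(-583 + 1950\right) + 2453\right) \left(2867 + \left(-63 + 4797\right)\right) + 4080} = \frac{1}{\left(1367 + 2453\right) \left(2867 + 4734\right) + 4080} = \frac{1}{3820 \cdot 7601 + 4080} = \frac{1}{29035820 + 4080} = \frac{1}{29039900}$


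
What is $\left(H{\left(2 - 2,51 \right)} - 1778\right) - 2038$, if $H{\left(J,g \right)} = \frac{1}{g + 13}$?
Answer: $- \frac{244223}{64} \approx -3816.0$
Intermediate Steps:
$H{\left(J,g \right)} = \frac{1}{13 + g}$
$\left(H{\left(2 - 2,51 \right)} - 1778\right) - 2038 = \left(\frac{1}{13 + 51} - 1778\right) - 2038 = \left(\frac{1}{64} - 1778\right) - 2038 = - \frac{113791}{64} - 2038 = - \frac{244223}{64}$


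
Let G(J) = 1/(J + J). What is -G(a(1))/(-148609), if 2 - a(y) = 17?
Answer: -1/4458270 ≈ -2.2430e-7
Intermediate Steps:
a(y) = -15 (a(y) = 2 - 1*17 = 2 - 17 = -15)
G(J) = 1/(2*J)
-G(a(1))/(-148609) = -(½)/(-15)/(-148609) = -(½)*(-1/15)*(-1)/148609 = -(-1)*(-1)/(30*148609) = -1*1/4458270 = -1/4458270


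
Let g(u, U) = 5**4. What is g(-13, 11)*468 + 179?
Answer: 292679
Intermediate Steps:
g(u, U) = 625
g(-13, 11)*468 + 179 = 625*468 + 179 = 292500 + 179 = 292679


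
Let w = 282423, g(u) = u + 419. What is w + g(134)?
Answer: 282976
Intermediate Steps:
g(u) = 419 + u
w + g(134) = 282423 + (419 + 134) = 282423 + 553 = 282976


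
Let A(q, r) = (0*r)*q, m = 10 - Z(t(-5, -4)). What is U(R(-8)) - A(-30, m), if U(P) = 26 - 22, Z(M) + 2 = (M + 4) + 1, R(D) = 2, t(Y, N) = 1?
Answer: 4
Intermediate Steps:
Z(M) = 3 + M (Z(M) = -2 + ((M + 4) + 1) = -2 + ((4 + M) + 1) = -2 + (5 + M) = 3 + M)
U(P) = 4
m = 6 (m = 10 - (3 + 1) = 10 - 1*4 = 10 - 4 = 6)
A(q, r) = 0 (A(q, r) = 0*q = 0)
U(R(-8)) - A(-30, m) = 4 - 1*0 = 4 + 0 = 4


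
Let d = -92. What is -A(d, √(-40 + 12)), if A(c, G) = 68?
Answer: -68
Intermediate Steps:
-A(d, √(-40 + 12)) = -1*68 = -68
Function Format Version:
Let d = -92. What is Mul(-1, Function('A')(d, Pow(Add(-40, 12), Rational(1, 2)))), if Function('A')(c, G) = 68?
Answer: -68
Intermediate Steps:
Mul(-1, Function('A')(d, Pow(Add(-40, 12), Rational(1, 2)))) = Mul(-1, 68) = -68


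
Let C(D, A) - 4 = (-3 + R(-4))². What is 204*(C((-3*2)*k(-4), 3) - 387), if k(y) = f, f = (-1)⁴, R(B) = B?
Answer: -68136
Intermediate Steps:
f = 1
k(y) = 1
C(D, A) = 53 (C(D, A) = 4 + (-3 - 4)² = 4 + (-7)² = 4 + 49 = 53)
204*(C((-3*2)*k(-4), 3) - 387) = 204*(53 - 387) = 204*(-334) = -68136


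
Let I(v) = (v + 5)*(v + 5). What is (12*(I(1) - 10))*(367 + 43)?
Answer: 127920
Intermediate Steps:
I(v) = (5 + v)² (I(v) = (5 + v)*(5 + v) = (5 + v)²)
(12*(I(1) - 10))*(367 + 43) = (12*((5 + 1)² - 10))*(367 + 43) = (12*(6² - 10))*410 = (12*(36 - 10))*410 = (12*26)*410 = 312*410 = 127920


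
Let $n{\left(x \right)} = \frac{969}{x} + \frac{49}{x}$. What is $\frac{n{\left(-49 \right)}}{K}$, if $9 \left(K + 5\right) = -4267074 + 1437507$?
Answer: $\frac{1527}{23108498} \approx 6.608 \cdot 10^{-5}$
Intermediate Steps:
$n{\left(x \right)} = \frac{1018}{x}$
$K = - \frac{943204}{3}$ ($K = -5 + \frac{-4267074 + 1437507}{9} = -5 + \frac{1}{9} \left(-2829567\right) = -5 - \frac{943189}{3} = - \frac{943204}{3} \approx -3.144 \cdot 10^{5}$)
$\frac{n{\left(-49 \right)}}{K} = \frac{1018 \frac{1}{-49}}{- \frac{943204}{3}} = 1018 \left(- \frac{1}{49}\right) \left(- \frac{3}{943204}\right) = \left(- \frac{1018}{49}\right) \left(- \frac{3}{943204}\right) = \frac{1527}{23108498}$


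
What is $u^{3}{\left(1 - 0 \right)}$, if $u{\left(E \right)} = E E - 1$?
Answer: $0$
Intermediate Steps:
$u{\left(E \right)} = -1 + E^{2}$ ($u{\left(E \right)} = E^{2} - 1 = -1 + E^{2}$)
$u^{3}{\left(1 - 0 \right)} = \left(-1 + \left(1 - 0\right)^{2}\right)^{3} = \left(-1 + \left(1 + 0\right)^{2}\right)^{3} = \left(-1 + 1^{2}\right)^{3} = \left(-1 + 1\right)^{3} = 0^{3} = 0$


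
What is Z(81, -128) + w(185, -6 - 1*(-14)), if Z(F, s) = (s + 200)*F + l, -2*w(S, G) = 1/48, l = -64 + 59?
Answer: 559391/96 ≈ 5827.0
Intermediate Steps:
l = -5
w(S, G) = -1/96 (w(S, G) = -1/2/48 = -1/2*1/48 = -1/96)
Z(F, s) = -5 + F*(200 + s) (Z(F, s) = (s + 200)*F - 5 = (200 + s)*F - 5 = F*(200 + s) - 5 = -5 + F*(200 + s))
Z(81, -128) + w(185, -6 - 1*(-14)) = (-5 + 200*81 + 81*(-128)) - 1/96 = (-5 + 16200 - 10368) - 1/96 = 5827 - 1/96 = 559391/96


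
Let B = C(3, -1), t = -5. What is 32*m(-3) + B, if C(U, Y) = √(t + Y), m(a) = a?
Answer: -96 + I*√6 ≈ -96.0 + 2.4495*I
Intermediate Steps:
C(U, Y) = √(-5 + Y)
B = I*√6 (B = √(-5 - 1) = √(-6) = I*√6 ≈ 2.4495*I)
32*m(-3) + B = 32*(-3) + I*√6 = -96 + I*√6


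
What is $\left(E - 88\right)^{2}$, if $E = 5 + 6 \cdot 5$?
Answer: $2809$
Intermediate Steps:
$E = 35$ ($E = 5 + 30 = 35$)
$\left(E - 88\right)^{2} = \left(35 - 88\right)^{2} = \left(-53\right)^{2} = 2809$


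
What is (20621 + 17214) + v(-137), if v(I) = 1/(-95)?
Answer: 3594324/95 ≈ 37835.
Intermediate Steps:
v(I) = -1/95
(20621 + 17214) + v(-137) = (20621 + 17214) - 1/95 = 37835 - 1/95 = 3594324/95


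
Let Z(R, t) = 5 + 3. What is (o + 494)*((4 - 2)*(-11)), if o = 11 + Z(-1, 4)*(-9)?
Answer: -9526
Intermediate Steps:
Z(R, t) = 8
o = -61 (o = 11 + 8*(-9) = 11 - 72 = -61)
(o + 494)*((4 - 2)*(-11)) = (-61 + 494)*((4 - 2)*(-11)) = 433*(2*(-11)) = 433*(-22) = -9526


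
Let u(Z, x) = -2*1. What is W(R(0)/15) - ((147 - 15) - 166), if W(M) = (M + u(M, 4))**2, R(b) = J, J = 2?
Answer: 8434/225 ≈ 37.484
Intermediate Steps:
R(b) = 2
u(Z, x) = -2
W(M) = (-2 + M)**2 (W(M) = (M - 2)**2 = (-2 + M)**2)
W(R(0)/15) - ((147 - 15) - 166) = (-2 + 2/15)**2 - ((147 - 15) - 166) = (-2 + 2*(1/15))**2 - (132 - 166) = (-2 + 2/15)**2 - 1*(-34) = (-28/15)**2 + 34 = 784/225 + 34 = 8434/225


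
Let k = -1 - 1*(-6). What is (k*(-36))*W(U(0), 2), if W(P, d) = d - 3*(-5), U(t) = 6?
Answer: -3060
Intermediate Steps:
k = 5 (k = -1 + 6 = 5)
W(P, d) = 15 + d (W(P, d) = d + 15 = 15 + d)
(k*(-36))*W(U(0), 2) = (5*(-36))*(15 + 2) = -180*17 = -3060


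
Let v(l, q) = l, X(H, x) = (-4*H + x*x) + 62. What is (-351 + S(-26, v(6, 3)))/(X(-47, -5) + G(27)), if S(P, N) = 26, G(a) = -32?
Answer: -325/243 ≈ -1.3374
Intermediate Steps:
X(H, x) = 62 + x**2 - 4*H (X(H, x) = (-4*H + x**2) + 62 = (x**2 - 4*H) + 62 = 62 + x**2 - 4*H)
(-351 + S(-26, v(6, 3)))/(X(-47, -5) + G(27)) = (-351 + 26)/((62 + (-5)**2 - 4*(-47)) - 32) = -325/((62 + 25 + 188) - 32) = -325/(275 - 32) = -325/243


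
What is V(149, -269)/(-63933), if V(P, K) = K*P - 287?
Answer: 13456/21311 ≈ 0.63141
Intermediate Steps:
V(P, K) = -287 + K*P
V(149, -269)/(-63933) = (-287 - 269*149)/(-63933) = (-287 - 40081)*(-1/63933) = -40368*(-1/63933) = 13456/21311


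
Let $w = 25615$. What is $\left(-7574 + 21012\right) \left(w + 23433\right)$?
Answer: $659107024$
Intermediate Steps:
$\left(-7574 + 21012\right) \left(w + 23433\right) = \left(-7574 + 21012\right) \left(25615 + 23433\right) = 13438 \cdot 49048 = 659107024$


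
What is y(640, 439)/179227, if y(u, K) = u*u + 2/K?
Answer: 179814402/78680653 ≈ 2.2854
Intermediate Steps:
y(u, K) = u² + 2/K
y(640, 439)/179227 = (640² + 2/439)/179227 = (409600 + 2*(1/439))*(1/179227) = (409600 + 2/439)*(1/179227) = (179814402/439)*(1/179227) = 179814402/78680653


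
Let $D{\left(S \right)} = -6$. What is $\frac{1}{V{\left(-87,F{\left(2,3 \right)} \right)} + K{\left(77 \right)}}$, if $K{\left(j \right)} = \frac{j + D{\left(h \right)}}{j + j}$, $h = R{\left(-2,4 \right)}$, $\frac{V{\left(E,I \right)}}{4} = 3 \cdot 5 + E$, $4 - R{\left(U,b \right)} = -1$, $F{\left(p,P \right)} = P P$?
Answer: $- \frac{154}{44281} \approx -0.0034778$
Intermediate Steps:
$F{\left(p,P \right)} = P^{2}$
$R{\left(U,b \right)} = 5$ ($R{\left(U,b \right)} = 4 - -1 = 4 + 1 = 5$)
$V{\left(E,I \right)} = 60 + 4 E$ ($V{\left(E,I \right)} = 4 \left(3 \cdot 5 + E\right) = 4 \left(15 + E\right) = 60 + 4 E$)
$h = 5$
$K{\left(j \right)} = \frac{-6 + j}{2 j}$ ($K{\left(j \right)} = \frac{j - 6}{j + j} = \frac{-6 + j}{2 j}$)
$\frac{1}{V{\left(-87,F{\left(2,3 \right)} \right)} + K{\left(77 \right)}} = \frac{1}{\left(60 + 4 \left(-87\right)\right) + \frac{-6 + 77}{2 \cdot 77}} = \frac{1}{\left(60 - 348\right) + \frac{1}{2} \cdot \frac{1}{77} \cdot 71} = \frac{1}{-288 + \frac{71}{154}} = \frac{1}{- \frac{44281}{154}} = - \frac{154}{44281}$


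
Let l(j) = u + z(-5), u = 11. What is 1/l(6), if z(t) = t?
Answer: 1/6 ≈ 0.16667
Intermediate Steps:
l(j) = 6 (l(j) = 11 - 5 = 6)
1/l(6) = 1/6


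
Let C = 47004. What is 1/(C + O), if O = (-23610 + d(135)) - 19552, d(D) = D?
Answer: 1/3977 ≈ 0.00025145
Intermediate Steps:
O = -43027 (O = (-23610 + 135) - 19552 = -23475 - 19552 = -43027)
1/(C + O) = 1/(47004 - 43027) = 1/3977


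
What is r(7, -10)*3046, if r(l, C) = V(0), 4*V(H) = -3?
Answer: -4569/2 ≈ -2284.5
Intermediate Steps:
V(H) = -3/4 (V(H) = (1/4)*(-3) = -3/4)
r(l, C) = -3/4
r(7, -10)*3046 = -3/4*3046 = -4569/2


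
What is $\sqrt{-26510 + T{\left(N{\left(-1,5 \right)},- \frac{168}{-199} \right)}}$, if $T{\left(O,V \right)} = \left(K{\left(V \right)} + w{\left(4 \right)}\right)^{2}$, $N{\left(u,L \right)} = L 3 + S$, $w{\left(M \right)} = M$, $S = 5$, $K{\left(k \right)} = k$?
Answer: $\frac{i \sqrt{1048893214}}{199} \approx 162.75 i$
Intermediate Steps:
$N{\left(u,L \right)} = 5 + 3 L$ ($N{\left(u,L \right)} = L 3 + 5 = 3 L + 5 = 5 + 3 L$)
$T{\left(O,V \right)} = \left(4 + V\right)^{2}$ ($T{\left(O,V \right)} = \left(V + 4\right)^{2} = \left(4 + V\right)^{2}$)
$\sqrt{-26510 + T{\left(N{\left(-1,5 \right)},- \frac{168}{-199} \right)}} = \sqrt{-26510 + \left(4 - \frac{168}{-199}\right)^{2}} = \sqrt{-26510 + \left(4 - - \frac{168}{199}\right)^{2}} = \sqrt{-26510 + \left(4 + \frac{168}{199}\right)^{2}} = \sqrt{-26510 + \left(\frac{964}{199}\right)^{2}} = \sqrt{-26510 + \frac{929296}{39601}} = \sqrt{- \frac{1048893214}{39601}} = \frac{i \sqrt{1048893214}}{199}$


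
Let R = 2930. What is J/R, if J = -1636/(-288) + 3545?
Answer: 255649/210960 ≈ 1.2118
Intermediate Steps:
J = 255649/72 (J = -1636*(-1/288) + 3545 = 409/72 + 3545 = 255649/72 ≈ 3550.7)
J/R = (255649/72)/2930 = (255649/72)*(1/2930) = 255649/210960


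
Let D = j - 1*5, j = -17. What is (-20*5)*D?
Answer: 2200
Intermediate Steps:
D = -22 (D = -17 - 1*5 = -17 - 5 = -22)
(-20*5)*D = -20*5*(-22) = -100*(-22) = 2200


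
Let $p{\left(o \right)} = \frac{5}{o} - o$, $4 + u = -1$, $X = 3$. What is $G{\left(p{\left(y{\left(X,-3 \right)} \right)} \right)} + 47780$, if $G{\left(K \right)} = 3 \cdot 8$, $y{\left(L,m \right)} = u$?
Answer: $47804$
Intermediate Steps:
$u = -5$ ($u = -4 - 1 = -5$)
$y{\left(L,m \right)} = -5$
$p{\left(o \right)} = - o + \frac{5}{o}$
$G{\left(K \right)} = 24$
$G{\left(p{\left(y{\left(X,-3 \right)} \right)} \right)} + 47780 = 24 + 47780 = 47804$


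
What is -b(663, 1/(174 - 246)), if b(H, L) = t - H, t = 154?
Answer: 509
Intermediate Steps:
b(H, L) = 154 - H
-b(663, 1/(174 - 246)) = -(154 - 1*663) = -(154 - 663) = -1*(-509) = 509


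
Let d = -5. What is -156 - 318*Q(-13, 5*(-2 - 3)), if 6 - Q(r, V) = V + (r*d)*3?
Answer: 51996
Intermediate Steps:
Q(r, V) = 6 - V + 15*r (Q(r, V) = 6 - (V + (r*(-5))*3) = 6 - (V - 5*r*3) = 6 - (V - 15*r) = 6 + (-V + 15*r) = 6 - V + 15*r)
-156 - 318*Q(-13, 5*(-2 - 3)) = -156 - 318*(6 - 5*(-2 - 3) + 15*(-13)) = -156 - 318*(6 - 5*(-5) - 195) = -156 - 318*(6 - 1*(-25) - 195) = -156 - 318*(6 + 25 - 195) = -156 - 318*(-164) = -156 + 52152 = 51996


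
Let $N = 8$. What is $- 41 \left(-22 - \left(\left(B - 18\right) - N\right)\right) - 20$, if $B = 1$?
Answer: $-143$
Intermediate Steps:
$- 41 \left(-22 - \left(\left(B - 18\right) - N\right)\right) - 20 = - 41 \left(-22 - \left(\left(1 - 18\right) - 8\right)\right) - 20 = - 41 \left(-22 - \left(-17 - 8\right)\right) - 20 = - 41 \left(-22 - -25\right) - 20 = - 41 \left(-22 + 25\right) - 20 = \left(-41\right) 3 - 20 = -123 - 20 = -143$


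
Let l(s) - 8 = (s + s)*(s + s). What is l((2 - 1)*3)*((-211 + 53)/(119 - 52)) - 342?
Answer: -29866/67 ≈ -445.76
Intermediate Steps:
l(s) = 8 + 4*s**2 (l(s) = 8 + (s + s)*(s + s) = 8 + (2*s)*(2*s) = 8 + 4*s**2)
l((2 - 1)*3)*((-211 + 53)/(119 - 52)) - 342 = (8 + 4*((2 - 1)*3)**2)*((-211 + 53)/(119 - 52)) - 342 = (8 + 4*(1*3)**2)*(-158/67) - 342 = (8 + 4*3**2)*(-158*1/67) - 342 = (8 + 4*9)*(-158/67) - 342 = (8 + 36)*(-158/67) - 342 = 44*(-158/67) - 342 = -6952/67 - 342 = -29866/67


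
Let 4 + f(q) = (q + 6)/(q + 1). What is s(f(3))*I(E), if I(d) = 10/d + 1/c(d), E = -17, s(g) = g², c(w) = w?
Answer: -539/272 ≈ -1.9816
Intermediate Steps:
f(q) = -4 + (6 + q)/(1 + q) (f(q) = -4 + (q + 6)/(q + 1) = -4 + (6 + q)/(1 + q))
I(d) = 11/d (I(d) = 10/d + 1/d = 11/d)
s(f(3))*I(E) = ((2 - 3*3)/(1 + 3))²*(11/(-17)) = ((2 - 9)/4)²*(11*(-1/17)) = ((¼)*(-7))²*(-11/17) = (-7/4)²*(-11/17) = (49/16)*(-11/17) = -539/272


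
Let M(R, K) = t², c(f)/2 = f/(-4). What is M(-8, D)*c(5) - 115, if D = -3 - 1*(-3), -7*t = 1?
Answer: -11275/98 ≈ -115.05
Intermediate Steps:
c(f) = -f/2 (c(f) = 2*(f/(-4)) = 2*(f*(-¼)) = 2*(-f/4) = -f/2)
t = -⅐ (t = -⅐*1 = -⅐ ≈ -0.14286)
D = 0 (D = -3 + 3 = 0)
M(R, K) = 1/49 (M(R, K) = (-⅐)² = 1/49)
M(-8, D)*c(5) - 115 = (-½*5)/49 - 115 = (1/49)*(-5/2) - 115 = -5/98 - 115 = -11275/98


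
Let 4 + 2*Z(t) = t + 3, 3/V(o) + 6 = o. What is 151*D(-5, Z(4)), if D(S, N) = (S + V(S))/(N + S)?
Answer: 17516/77 ≈ 227.48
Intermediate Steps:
V(o) = 3/(-6 + o)
Z(t) = -1/2 + t/2 (Z(t) = -2 + (t + 3)/2 = -2 + (3 + t)/2 = -2 + (3/2 + t/2) = -1/2 + t/2)
D(S, N) = (S + 3/(-6 + S))/(N + S)
151*D(-5, Z(4)) = 151*((3 - 5*(-6 - 5))/((-6 - 5)*((-1/2 + (1/2)*4) - 5))) = 151*((3 - 5*(-11))/((-11)*((-1/2 + 2) - 5))) = 151*(-(3 + 55)/(11*(3/2 - 5))) = 151*(-1/11*58/(-7/2)) = 151*(-1/11*(-2/7)*58) = 151*(116/77) = 17516/77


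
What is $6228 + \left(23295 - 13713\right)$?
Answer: $15810$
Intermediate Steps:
$6228 + \left(23295 - 13713\right) = 6228 + 9582 = 15810$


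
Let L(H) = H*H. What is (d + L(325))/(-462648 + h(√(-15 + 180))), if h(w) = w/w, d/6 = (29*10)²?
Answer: -610225/462647 ≈ -1.3190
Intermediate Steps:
d = 504600 (d = 6*(29*10)² = 6*290² = 6*84100 = 504600)
L(H) = H²
h(w) = 1
(d + L(325))/(-462648 + h(√(-15 + 180))) = (504600 + 325²)/(-462648 + 1) = (504600 + 105625)/(-462647) = 610225*(-1/462647) = -610225/462647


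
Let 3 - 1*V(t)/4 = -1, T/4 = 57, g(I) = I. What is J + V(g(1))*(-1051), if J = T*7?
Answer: -15220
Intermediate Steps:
T = 228 (T = 4*57 = 228)
V(t) = 16 (V(t) = 12 - 4*(-1) = 12 + 4 = 16)
J = 1596 (J = 228*7 = 1596)
J + V(g(1))*(-1051) = 1596 + 16*(-1051) = 1596 - 16816 = -15220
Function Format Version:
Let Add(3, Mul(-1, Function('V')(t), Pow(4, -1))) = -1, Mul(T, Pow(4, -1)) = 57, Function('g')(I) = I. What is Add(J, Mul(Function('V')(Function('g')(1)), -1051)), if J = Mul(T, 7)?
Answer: -15220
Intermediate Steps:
T = 228 (T = Mul(4, 57) = 228)
Function('V')(t) = 16 (Function('V')(t) = Add(12, Mul(-4, -1)) = Add(12, 4) = 16)
J = 1596 (J = Mul(228, 7) = 1596)
Add(J, Mul(Function('V')(Function('g')(1)), -1051)) = Add(1596, Mul(16, -1051)) = Add(1596, -16816) = -15220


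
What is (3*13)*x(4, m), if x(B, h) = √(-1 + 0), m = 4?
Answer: 39*I ≈ 39.0*I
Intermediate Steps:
x(B, h) = I (x(B, h) = √(-1) = I)
(3*13)*x(4, m) = (3*13)*I = 39*I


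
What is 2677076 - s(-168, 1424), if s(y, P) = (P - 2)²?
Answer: 654992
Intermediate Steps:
s(y, P) = (-2 + P)²
2677076 - s(-168, 1424) = 2677076 - (-2 + 1424)² = 2677076 - 1*1422² = 2677076 - 1*2022084 = 2677076 - 2022084 = 654992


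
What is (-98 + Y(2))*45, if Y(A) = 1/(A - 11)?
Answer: -4415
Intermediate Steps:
Y(A) = 1/(-11 + A)
(-98 + Y(2))*45 = (-98 + 1/(-11 + 2))*45 = (-98 + 1/(-9))*45 = (-98 - ⅑)*45 = -883/9*45 = -4415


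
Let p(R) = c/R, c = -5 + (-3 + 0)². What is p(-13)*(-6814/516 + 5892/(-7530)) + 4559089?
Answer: 9595227335797/2104635 ≈ 4.5591e+6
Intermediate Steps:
c = 4 (c = -5 + (-3)² = -5 + 9 = 4)
p(R) = 4/R
p(-13)*(-6814/516 + 5892/(-7530)) + 4559089 = (4/(-13))*(-6814/516 + 5892/(-7530)) + 4559089 = (4*(-1/13))*(-6814*1/516 + 5892*(-1/7530)) + 4559089 = -4*(-3407/258 - 982/1255)/13 + 4559089 = -4/13*(-4529141/323790) + 4559089 = 9058282/2104635 + 4559089 = 9595227335797/2104635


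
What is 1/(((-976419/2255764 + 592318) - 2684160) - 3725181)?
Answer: -2255764/13121832046991 ≈ -1.7191e-7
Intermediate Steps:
1/(((-976419/2255764 + 592318) - 2684160) - 3725181) = 1/((1336128644533/2255764 - 2684160) - 3725181) = 1/(-4718702853707/2255764 - 3725181) = 1/(-13121832046991/2255764) = -2255764/13121832046991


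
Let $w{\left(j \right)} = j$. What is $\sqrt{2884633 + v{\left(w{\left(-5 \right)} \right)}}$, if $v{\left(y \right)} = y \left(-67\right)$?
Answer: $6 \sqrt{80138} \approx 1698.5$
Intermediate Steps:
$v{\left(y \right)} = - 67 y$
$\sqrt{2884633 + v{\left(w{\left(-5 \right)} \right)}} = \sqrt{2884633 - -335} = \sqrt{2884633 + 335} = \sqrt{2884968} = 6 \sqrt{80138}$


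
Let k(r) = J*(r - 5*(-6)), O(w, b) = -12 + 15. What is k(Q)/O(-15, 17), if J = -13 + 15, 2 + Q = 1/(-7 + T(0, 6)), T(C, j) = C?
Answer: 130/7 ≈ 18.571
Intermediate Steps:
O(w, b) = 3
Q = -15/7 (Q = -2 + 1/(-7 + 0) = -2 + 1/(-7) = -2 - 1/7 = -15/7 ≈ -2.1429)
J = 2
k(r) = 60 + 2*r (k(r) = 2*(r - 5*(-6)) = 2*(r + 30) = 2*(30 + r) = 60 + 2*r)
k(Q)/O(-15, 17) = (60 + 2*(-15/7))/3 = (60 - 30/7)*(1/3) = (390/7)*(1/3) = 130/7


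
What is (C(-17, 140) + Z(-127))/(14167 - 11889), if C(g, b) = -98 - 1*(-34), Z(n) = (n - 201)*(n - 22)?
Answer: 24404/1139 ≈ 21.426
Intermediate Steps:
Z(n) = (-201 + n)*(-22 + n)
C(g, b) = -64 (C(g, b) = -98 + 34 = -64)
(C(-17, 140) + Z(-127))/(14167 - 11889) = (-64 + (4422 + (-127)**2 - 223*(-127)))/(14167 - 11889) = (-64 + (4422 + 16129 + 28321))/2278 = (-64 + 48872)*(1/2278) = 48808*(1/2278) = 24404/1139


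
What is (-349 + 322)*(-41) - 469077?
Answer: -467970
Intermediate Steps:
(-349 + 322)*(-41) - 469077 = -27*(-41) - 469077 = 1107 - 469077 = -467970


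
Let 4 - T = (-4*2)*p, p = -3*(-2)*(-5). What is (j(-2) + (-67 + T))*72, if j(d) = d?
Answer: -21960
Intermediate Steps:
p = -30 (p = 6*(-5) = -30)
T = -236 (T = 4 - (-4*2)*(-30) = 4 - (-8)*(-30) = 4 - 1*240 = 4 - 240 = -236)
(j(-2) + (-67 + T))*72 = (-2 + (-67 - 236))*72 = (-2 - 303)*72 = -305*72 = -21960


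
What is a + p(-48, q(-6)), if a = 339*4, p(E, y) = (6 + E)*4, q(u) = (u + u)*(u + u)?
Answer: 1188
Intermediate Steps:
q(u) = 4*u² (q(u) = (2*u)*(2*u) = 4*u²)
p(E, y) = 24 + 4*E
a = 1356
a + p(-48, q(-6)) = 1356 + (24 + 4*(-48)) = 1356 + (24 - 192) = 1356 - 168 = 1188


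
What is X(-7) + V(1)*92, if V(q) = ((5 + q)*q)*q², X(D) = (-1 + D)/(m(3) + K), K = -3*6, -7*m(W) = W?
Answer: 71264/129 ≈ 552.43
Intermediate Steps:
m(W) = -W/7
K = -18
X(D) = 7/129 - 7*D/129 (X(D) = (-1 + D)/(-⅐*3 - 18) = (-1 + D)/(-3/7 - 18) = (-1 + D)/(-129/7) = (-1 + D)*(-7/129) = 7/129 - 7*D/129)
V(q) = q³*(5 + q) (V(q) = (q*(5 + q))*q² = q³*(5 + q))
X(-7) + V(1)*92 = (7/129 - 7/129*(-7)) + (1³*(5 + 1))*92 = (7/129 + 49/129) + (1*6)*92 = 56/129 + 6*92 = 56/129 + 552 = 71264/129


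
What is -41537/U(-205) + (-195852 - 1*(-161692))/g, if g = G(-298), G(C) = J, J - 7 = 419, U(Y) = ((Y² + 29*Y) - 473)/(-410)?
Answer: 1006419550/2528097 ≈ 398.09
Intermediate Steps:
U(Y) = 473/410 - 29*Y/410 - Y²/410 (U(Y) = (-473 + Y² + 29*Y)*(-1/410) = 473/410 - 29*Y/410 - Y²/410)
J = 426 (J = 7 + 419 = 426)
G(C) = 426
g = 426
-41537/U(-205) + (-195852 - 1*(-161692))/g = -41537/(473/410 - 29/410*(-205) - 1/410*(-205)²) + (-195852 - 1*(-161692))/426 = -41537/(473/410 + 29/2 - 1/410*42025) + (-195852 + 161692)*(1/426) = -41537/(473/410 + 29/2 - 205/2) - 34160*1/426 = -41537/(-35607/410) - 17080/213 = -41537*(-410/35607) - 17080/213 = 17030170/35607 - 17080/213 = 1006419550/2528097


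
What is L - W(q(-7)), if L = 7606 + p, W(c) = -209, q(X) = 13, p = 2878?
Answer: 10693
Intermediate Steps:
L = 10484 (L = 7606 + 2878 = 10484)
L - W(q(-7)) = 10484 - 1*(-209) = 10484 + 209 = 10693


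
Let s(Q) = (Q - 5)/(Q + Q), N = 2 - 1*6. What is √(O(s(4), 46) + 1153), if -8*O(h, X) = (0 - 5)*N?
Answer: √4602/2 ≈ 33.919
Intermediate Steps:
N = -4 (N = 2 - 6 = -4)
s(Q) = (-5 + Q)/(2*Q) (s(Q) = (-5 + Q)/((2*Q)) = (-5 + Q)*(1/(2*Q)) = (-5 + Q)/(2*Q))
O(h, X) = -5/2 (O(h, X) = -(0 - 5)*(-4)/8 = -(-5)*(-4)/8 = -⅛*20 = -5/2)
√(O(s(4), 46) + 1153) = √(-5/2 + 1153) = √(2301/2) = √4602/2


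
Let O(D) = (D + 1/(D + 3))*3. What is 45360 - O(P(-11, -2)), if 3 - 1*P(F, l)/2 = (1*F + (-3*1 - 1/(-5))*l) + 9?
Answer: 680429/15 ≈ 45362.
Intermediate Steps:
P(F, l) = -12 - 2*F + 28*l/5 (P(F, l) = 6 - 2*((1*F + (-3*1 - 1/(-5))*l) + 9) = 6 - 2*((F + (-3 - 1*(-1/5))*l) + 9) = 6 - 2*((F + (-3 + 1/5)*l) + 9) = 6 - 2*((F - 14*l/5) + 9) = 6 - 2*(9 + F - 14*l/5) = 6 + (-18 - 2*F + 28*l/5) = -12 - 2*F + 28*l/5)
O(D) = 3*D + 3/(3 + D) (O(D) = (D + 1/(3 + D))*3 = 3*D + 3/(3 + D))
45360 - O(P(-11, -2)) = 45360 - 3*(1 + (-12 - 2*(-11) + (28/5)*(-2))**2 + 3*(-12 - 2*(-11) + (28/5)*(-2)))/(3 + (-12 - 2*(-11) + (28/5)*(-2))) = 45360 - 3*(1 + (-12 + 22 - 56/5)**2 + 3*(-12 + 22 - 56/5))/(3 + (-12 + 22 - 56/5)) = 45360 - 3*(1 + (-6/5)**2 + 3*(-6/5))/(3 - 6/5) = 45360 - 3*(1 + 36/25 - 18/5)/9/5 = 45360 - 3*5*(-29)/(9*25) = 45360 - 1*(-29/15) = 45360 + 29/15 = 680429/15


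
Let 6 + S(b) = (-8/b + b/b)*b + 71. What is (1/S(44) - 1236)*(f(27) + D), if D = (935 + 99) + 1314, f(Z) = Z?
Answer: -296483125/101 ≈ -2.9355e+6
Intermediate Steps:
S(b) = 65 + b*(1 - 8/b) (S(b) = -6 + ((-8/b + b/b)*b + 71) = -6 + ((-8/b + 1)*b + 71) = -6 + ((1 - 8/b)*b + 71) = -6 + (b*(1 - 8/b) + 71) = -6 + (71 + b*(1 - 8/b)) = 65 + b*(1 - 8/b))
D = 2348 (D = 1034 + 1314 = 2348)
(1/S(44) - 1236)*(f(27) + D) = (1/(57 + 44) - 1236)*(27 + 2348) = (1/101 - 1236)*2375 = -124835/101*2375 = -296483125/101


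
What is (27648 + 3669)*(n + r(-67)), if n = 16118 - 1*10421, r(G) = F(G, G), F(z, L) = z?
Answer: 176314710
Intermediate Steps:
r(G) = G
n = 5697 (n = 16118 - 10421 = 5697)
(27648 + 3669)*(n + r(-67)) = (27648 + 3669)*(5697 - 67) = 31317*5630 = 176314710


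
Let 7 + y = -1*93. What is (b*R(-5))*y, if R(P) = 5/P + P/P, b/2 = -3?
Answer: 0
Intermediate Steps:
b = -6 (b = 2*(-3) = -6)
y = -100 (y = -7 - 1*93 = -7 - 93 = -100)
R(P) = 1 + 5/P (R(P) = 5/P + 1 = 1 + 5/P)
(b*R(-5))*y = -6*(5 - 5)/(-5)*(-100) = -(-6)*0/5*(-100) = -6*0*(-100) = 0*(-100) = 0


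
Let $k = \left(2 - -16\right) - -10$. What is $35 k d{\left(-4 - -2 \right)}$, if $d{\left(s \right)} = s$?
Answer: $-1960$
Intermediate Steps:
$k = 28$ ($k = \left(2 + 16\right) + 10 = 18 + 10 = 28$)
$35 k d{\left(-4 - -2 \right)} = 35 \cdot 28 \left(-4 - -2\right) = 980 \left(-4 + 2\right) = 980 \left(-2\right) = -1960$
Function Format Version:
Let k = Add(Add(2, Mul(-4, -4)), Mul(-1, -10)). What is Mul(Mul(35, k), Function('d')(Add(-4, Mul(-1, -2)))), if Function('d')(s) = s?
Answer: -1960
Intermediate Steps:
k = 28 (k = Add(Add(2, 16), 10) = Add(18, 10) = 28)
Mul(Mul(35, k), Function('d')(Add(-4, Mul(-1, -2)))) = Mul(Mul(35, 28), Add(-4, Mul(-1, -2))) = Mul(980, Add(-4, 2)) = Mul(980, -2) = -1960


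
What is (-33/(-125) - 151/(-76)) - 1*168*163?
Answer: -260126617/9500 ≈ -27382.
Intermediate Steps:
(-33/(-125) - 151/(-76)) - 1*168*163 = (-33*(-1/125) - 151*(-1/76)) - 168*163 = (33/125 + 151/76) - 27384 = 21383/9500 - 27384 = -260126617/9500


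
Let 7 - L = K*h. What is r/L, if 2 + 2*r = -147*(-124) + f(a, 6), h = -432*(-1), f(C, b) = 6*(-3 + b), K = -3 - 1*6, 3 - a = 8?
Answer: 9122/3895 ≈ 2.3420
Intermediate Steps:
a = -5 (a = 3 - 1*8 = 3 - 8 = -5)
K = -9 (K = -3 - 6 = -9)
f(C, b) = -18 + 6*b
h = 432
r = 9122 (r = -1 + (-147*(-124) + (-18 + 6*6))/2 = -1 + (18228 + (-18 + 36))/2 = -1 + (18228 + 18)/2 = -1 + (½)*18246 = -1 + 9123 = 9122)
L = 3895 (L = 7 - (-9)*432 = 7 - 1*(-3888) = 7 + 3888 = 3895)
r/L = 9122/3895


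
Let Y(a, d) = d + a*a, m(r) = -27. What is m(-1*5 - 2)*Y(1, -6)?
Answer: 135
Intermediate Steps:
Y(a, d) = d + a**2
m(-1*5 - 2)*Y(1, -6) = -27*(-6 + 1**2) = -27*(-6 + 1) = -27*(-5) = 135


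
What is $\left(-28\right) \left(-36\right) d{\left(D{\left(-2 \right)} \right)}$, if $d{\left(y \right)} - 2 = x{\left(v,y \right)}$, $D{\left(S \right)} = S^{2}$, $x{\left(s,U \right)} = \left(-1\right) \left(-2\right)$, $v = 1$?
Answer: $4032$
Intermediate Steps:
$x{\left(s,U \right)} = 2$
$d{\left(y \right)} = 4$ ($d{\left(y \right)} = 2 + 2 = 4$)
$\left(-28\right) \left(-36\right) d{\left(D{\left(-2 \right)} \right)} = \left(-28\right) \left(-36\right) 4 = 1008 \cdot 4 = 4032$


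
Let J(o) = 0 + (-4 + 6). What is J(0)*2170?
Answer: 4340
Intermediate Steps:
J(o) = 2 (J(o) = 0 + 2 = 2)
J(0)*2170 = 2*2170 = 4340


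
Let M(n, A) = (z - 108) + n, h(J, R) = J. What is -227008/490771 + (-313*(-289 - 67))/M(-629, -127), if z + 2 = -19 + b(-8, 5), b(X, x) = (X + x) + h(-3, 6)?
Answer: -13714766275/93737261 ≈ -146.31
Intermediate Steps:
b(X, x) = -3 + X + x (b(X, x) = (X + x) - 3 = -3 + X + x)
z = -27 (z = -2 + (-19 + (-3 - 8 + 5)) = -2 + (-19 - 6) = -2 - 25 = -27)
M(n, A) = -135 + n (M(n, A) = (-27 - 108) + n = -135 + n)
-227008/490771 + (-313*(-289 - 67))/M(-629, -127) = -227008/490771 + (-313*(-289 - 67))/(-135 - 629) = -227008*1/490771 - 313*(-356)/(-764) = -227008/490771 + 111428*(-1/764) = -227008/490771 - 27857/191 = -13714766275/93737261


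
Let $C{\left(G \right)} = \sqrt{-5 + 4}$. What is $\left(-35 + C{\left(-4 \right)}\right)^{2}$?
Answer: $\left(35 - i\right)^{2} \approx 1224.0 - 70.0 i$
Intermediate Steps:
$C{\left(G \right)} = i$ ($C{\left(G \right)} = \sqrt{-1} = i$)
$\left(-35 + C{\left(-4 \right)}\right)^{2} = \left(-35 + i\right)^{2}$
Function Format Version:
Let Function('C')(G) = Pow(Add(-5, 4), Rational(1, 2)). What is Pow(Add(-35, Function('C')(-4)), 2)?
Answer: Pow(Add(35, Mul(-1, I)), 2) ≈ Add(1224.0, Mul(-70.000, I))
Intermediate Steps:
Function('C')(G) = I (Function('C')(G) = Pow(-1, Rational(1, 2)) = I)
Pow(Add(-35, Function('C')(-4)), 2) = Pow(Add(-35, I), 2)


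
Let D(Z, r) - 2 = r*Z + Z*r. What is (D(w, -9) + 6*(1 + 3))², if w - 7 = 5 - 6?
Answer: 6724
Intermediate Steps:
w = 6 (w = 7 + (5 - 6) = 7 - 1 = 6)
D(Z, r) = 2 + 2*Z*r (D(Z, r) = 2 + (r*Z + Z*r) = 2 + (Z*r + Z*r) = 2 + 2*Z*r)
(D(w, -9) + 6*(1 + 3))² = ((2 + 2*6*(-9)) + 6*(1 + 3))² = ((2 - 108) + 6*4)² = (-106 + 24)² = (-82)² = 6724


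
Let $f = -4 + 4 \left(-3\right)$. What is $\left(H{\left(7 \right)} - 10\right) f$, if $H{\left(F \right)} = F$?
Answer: $48$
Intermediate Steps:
$f = -16$ ($f = -4 - 12 = -16$)
$\left(H{\left(7 \right)} - 10\right) f = \left(7 - 10\right) \left(-16\right) = \left(-3\right) \left(-16\right) = 48$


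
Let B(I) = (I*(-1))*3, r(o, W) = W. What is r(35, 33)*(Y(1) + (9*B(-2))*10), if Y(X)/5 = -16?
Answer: 15180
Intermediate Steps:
Y(X) = -80 (Y(X) = 5*(-16) = -80)
B(I) = -3*I (B(I) = -I*3 = -3*I)
r(35, 33)*(Y(1) + (9*B(-2))*10) = 33*(-80 + (9*(-3*(-2)))*10) = 33*(-80 + (9*6)*10) = 33*(-80 + 54*10) = 33*(-80 + 540) = 33*460 = 15180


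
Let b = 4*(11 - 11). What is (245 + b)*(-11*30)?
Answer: -80850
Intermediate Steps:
b = 0 (b = 4*0 = 0)
(245 + b)*(-11*30) = (245 + 0)*(-11*30) = 245*(-330) = -80850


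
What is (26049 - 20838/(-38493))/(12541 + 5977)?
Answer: 334241665/237604458 ≈ 1.4067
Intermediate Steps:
(26049 - 20838/(-38493))/(12541 + 5977) = (26049 - 20838*(-1/38493))/18518 = (26049 + 6946/12831)*(1/18518) = (334241665/12831)*(1/18518) = 334241665/237604458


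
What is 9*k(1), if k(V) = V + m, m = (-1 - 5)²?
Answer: 333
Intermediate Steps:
m = 36 (m = (-6)² = 36)
k(V) = 36 + V (k(V) = V + 36 = 36 + V)
9*k(1) = 9*(36 + 1) = 9*37 = 333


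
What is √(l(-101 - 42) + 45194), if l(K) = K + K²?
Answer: 10*√655 ≈ 255.93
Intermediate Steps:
√(l(-101 - 42) + 45194) = √((-101 - 42)*(1 + (-101 - 42)) + 45194) = √(-143*(1 - 143) + 45194) = √(-143*(-142) + 45194) = √(20306 + 45194) = √65500 = 10*√655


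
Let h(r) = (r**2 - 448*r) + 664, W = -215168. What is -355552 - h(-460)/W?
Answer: -9562874299/26896 ≈ -3.5555e+5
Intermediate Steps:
h(r) = 664 + r**2 - 448*r
-355552 - h(-460)/W = -355552 - (664 + (-460)**2 - 448*(-460))/(-215168) = -355552 - (664 + 211600 + 206080)*(-1)/215168 = -355552 - 418344*(-1)/215168 = -355552 - 1*(-52293/26896) = -355552 + 52293/26896 = -9562874299/26896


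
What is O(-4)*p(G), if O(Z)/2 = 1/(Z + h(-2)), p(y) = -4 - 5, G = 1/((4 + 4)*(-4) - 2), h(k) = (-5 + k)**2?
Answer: -2/5 ≈ -0.40000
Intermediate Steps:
G = -1/34 (G = 1/(8*(-4) - 2) = 1/(-32 - 2) = 1/(-34) = -1/34 ≈ -0.029412)
p(y) = -9
O(Z) = 2/(49 + Z) (O(Z) = 2/(Z + (-5 - 2)**2) = 2/(Z + (-7)**2) = 2/(Z + 49) = 2/(49 + Z))
O(-4)*p(G) = (2/(49 - 4))*(-9) = (2/45)*(-9) = -2/5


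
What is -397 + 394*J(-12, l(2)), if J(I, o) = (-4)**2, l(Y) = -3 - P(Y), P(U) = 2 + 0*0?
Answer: 5907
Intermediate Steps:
P(U) = 2 (P(U) = 2 + 0 = 2)
l(Y) = -5 (l(Y) = -3 - 1*2 = -3 - 2 = -5)
J(I, o) = 16
-397 + 394*J(-12, l(2)) = -397 + 394*16 = -397 + 6304 = 5907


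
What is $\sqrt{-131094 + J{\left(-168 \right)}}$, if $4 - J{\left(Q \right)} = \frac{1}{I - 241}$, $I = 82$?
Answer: $\frac{i \sqrt{3314086131}}{159} \approx 362.06 i$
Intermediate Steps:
$J{\left(Q \right)} = \frac{637}{159}$ ($J{\left(Q \right)} = 4 - \frac{1}{82 - 241} = 4 - \frac{1}{-159} = 4 - - \frac{1}{159} = 4 + \frac{1}{159} = \frac{637}{159}$)
$\sqrt{-131094 + J{\left(-168 \right)}} = \sqrt{-131094 + \frac{637}{159}} = \sqrt{- \frac{20843309}{159}} = \frac{i \sqrt{3314086131}}{159}$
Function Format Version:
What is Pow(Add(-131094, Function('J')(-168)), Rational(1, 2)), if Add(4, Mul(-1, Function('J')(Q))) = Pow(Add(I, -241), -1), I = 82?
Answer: Mul(Rational(1, 159), I, Pow(3314086131, Rational(1, 2))) ≈ Mul(362.06, I)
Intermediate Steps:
Function('J')(Q) = Rational(637, 159) (Function('J')(Q) = Add(4, Mul(-1, Pow(Add(82, -241), -1))) = Add(4, Mul(-1, Pow(-159, -1))) = Add(4, Mul(-1, Rational(-1, 159))) = Add(4, Rational(1, 159)) = Rational(637, 159))
Pow(Add(-131094, Function('J')(-168)), Rational(1, 2)) = Pow(Add(-131094, Rational(637, 159)), Rational(1, 2)) = Pow(Rational(-20843309, 159), Rational(1, 2)) = Mul(Rational(1, 159), I, Pow(3314086131, Rational(1, 2)))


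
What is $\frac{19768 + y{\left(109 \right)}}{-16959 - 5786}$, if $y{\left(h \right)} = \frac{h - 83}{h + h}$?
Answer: $- \frac{430945}{495841} \approx -0.86912$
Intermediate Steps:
$y{\left(h \right)} = \frac{-83 + h}{2 h}$
$\frac{19768 + y{\left(109 \right)}}{-16959 - 5786} = \frac{19768 + \frac{-83 + 109}{2 \cdot 109}}{-16959 - 5786} = \frac{19768 + \frac{1}{2} \cdot \frac{1}{109} \cdot 26}{-22745} = \left(19768 + \frac{13}{109}\right) \left(- \frac{1}{22745}\right) = \frac{2154725}{109} \left(- \frac{1}{22745}\right) = - \frac{430945}{495841}$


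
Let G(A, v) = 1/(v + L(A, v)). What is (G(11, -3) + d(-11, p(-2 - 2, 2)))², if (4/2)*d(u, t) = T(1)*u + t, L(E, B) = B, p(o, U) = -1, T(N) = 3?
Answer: 10609/36 ≈ 294.69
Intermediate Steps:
d(u, t) = t/2 + 3*u/2 (d(u, t) = (3*u + t)/2 = (t + 3*u)/2 = t/2 + 3*u/2)
G(A, v) = 1/(2*v) (G(A, v) = 1/(v + v) = 1/(2*v))
(G(11, -3) + d(-11, p(-2 - 2, 2)))² = ((½)/(-3) + ((½)*(-1) + (3/2)*(-11)))² = ((½)*(-⅓) + (-½ - 33/2))² = (-⅙ - 17)² = (-103/6)² = 10609/36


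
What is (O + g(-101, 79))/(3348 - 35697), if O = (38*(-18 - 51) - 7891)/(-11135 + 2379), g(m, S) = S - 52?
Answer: -246925/283247844 ≈ -0.00087176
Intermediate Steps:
g(m, S) = -52 + S
O = 10513/8756 (O = (38*(-69) - 7891)/(-8756) = (-2622 - 7891)*(-1/8756) = -10513*(-1/8756) = 10513/8756 ≈ 1.2007)
(O + g(-101, 79))/(3348 - 35697) = (10513/8756 + (-52 + 79))/(3348 - 35697) = (10513/8756 + 27)/(-32349) = (246925/8756)*(-1/32349) = -246925/283247844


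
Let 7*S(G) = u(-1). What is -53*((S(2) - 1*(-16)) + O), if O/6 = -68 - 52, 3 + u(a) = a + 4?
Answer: 37312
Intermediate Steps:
u(a) = 1 + a (u(a) = -3 + (a + 4) = -3 + (4 + a) = 1 + a)
O = -720 (O = 6*(-68 - 52) = 6*(-120) = -720)
S(G) = 0 (S(G) = (1 - 1)/7 = (1/7)*0 = 0)
-53*((S(2) - 1*(-16)) + O) = -53*((0 - 1*(-16)) - 720) = -53*((0 + 16) - 720) = -53*(16 - 720) = -53*(-704) = 37312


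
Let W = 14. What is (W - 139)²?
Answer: 15625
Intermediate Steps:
(W - 139)² = (14 - 139)² = (-125)² = 15625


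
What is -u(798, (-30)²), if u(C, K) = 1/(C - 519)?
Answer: -1/279 ≈ -0.0035842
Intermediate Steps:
u(C, K) = 1/(-519 + C)
-u(798, (-30)²) = -1/(-519 + 798) = -1/279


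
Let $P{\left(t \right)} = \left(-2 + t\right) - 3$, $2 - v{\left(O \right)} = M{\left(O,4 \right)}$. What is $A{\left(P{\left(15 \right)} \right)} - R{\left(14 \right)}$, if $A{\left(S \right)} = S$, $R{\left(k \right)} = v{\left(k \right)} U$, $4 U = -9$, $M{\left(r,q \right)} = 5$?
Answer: $\frac{13}{4} \approx 3.25$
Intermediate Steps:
$U = - \frac{9}{4}$ ($U = \frac{1}{4} \left(-9\right) = - \frac{9}{4} \approx -2.25$)
$v{\left(O \right)} = -3$ ($v{\left(O \right)} = 2 - 5 = -3$)
$R{\left(k \right)} = \frac{27}{4}$ ($R{\left(k \right)} = \left(-3\right) \left(- \frac{9}{4}\right) = \frac{27}{4}$)
$P{\left(t \right)} = -5 + t$
$A{\left(P{\left(15 \right)} \right)} - R{\left(14 \right)} = \left(-5 + 15\right) - \frac{27}{4} = 10 - \frac{27}{4} = \frac{13}{4}$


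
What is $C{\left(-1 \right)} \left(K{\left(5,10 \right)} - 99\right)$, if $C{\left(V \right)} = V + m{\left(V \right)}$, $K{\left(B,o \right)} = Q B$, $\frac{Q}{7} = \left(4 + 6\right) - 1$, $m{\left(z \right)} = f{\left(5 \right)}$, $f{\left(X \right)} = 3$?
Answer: $432$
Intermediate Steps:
$m{\left(z \right)} = 3$
$Q = 63$ ($Q = 7 \left(\left(4 + 6\right) - 1\right) = 7 \left(10 - 1\right) = 7 \cdot 9 = 63$)
$K{\left(B,o \right)} = 63 B$
$C{\left(V \right)} = 3 + V$ ($C{\left(V \right)} = V + 3 = 3 + V$)
$C{\left(-1 \right)} \left(K{\left(5,10 \right)} - 99\right) = \left(3 - 1\right) \left(63 \cdot 5 - 99\right) = 2 \left(315 - 99\right) = 2 \cdot 216 = 432$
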